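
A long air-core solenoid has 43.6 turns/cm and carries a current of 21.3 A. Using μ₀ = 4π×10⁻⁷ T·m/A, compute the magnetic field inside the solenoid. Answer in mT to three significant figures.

B ≈ 117 mT

Inside a long solenoid, B = μ₀nI.
B = (4π×10⁻⁷)(4.360×10^3 m⁻¹)(21.3 A) = 0.1167 T.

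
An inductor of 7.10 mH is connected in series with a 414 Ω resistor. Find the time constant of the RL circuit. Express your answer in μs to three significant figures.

τ ≈ 17.1 μs

τ = L/R = (7.100×10^-3 H)/(414 Ω) = 1.71498×10^-5 s.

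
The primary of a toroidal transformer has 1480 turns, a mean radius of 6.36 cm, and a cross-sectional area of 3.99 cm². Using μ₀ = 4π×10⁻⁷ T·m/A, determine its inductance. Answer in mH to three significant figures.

L ≈ 2.75 mH

For a thin toroid, L = μ₀N²A/(2πR).
L = (4π×10⁻⁷)(1480)²(3.990×10^-4) / (2π×6.360×10^-2 m) = 2.748×10^-3 H.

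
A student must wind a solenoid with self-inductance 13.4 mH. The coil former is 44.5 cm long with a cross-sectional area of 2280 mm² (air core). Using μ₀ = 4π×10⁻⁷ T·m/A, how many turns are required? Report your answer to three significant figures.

N ≈ 1440 turns

A = 2280 mm² = 2.280×10^-3 m².
From L = μ₀N²A/ℓ, N = √(Lℓ / (μ₀A)).
N = √[(1.340×10^-2)(0.445) / ((4π×10⁻⁷)×2.280×10^-3)] = √(2.081×10^6) ≈ 1442.6.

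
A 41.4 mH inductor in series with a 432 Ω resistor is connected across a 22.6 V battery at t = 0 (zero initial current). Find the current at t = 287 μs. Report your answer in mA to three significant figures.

τ = L/R = 4.140×10^-2/432 = 9.583×10^-5 s; final current I_∞ = ε/R = 22.6/432 = 5.231×10^-2 A.
I(t) = I_∞(1 − e^(−t/τ)) with t/τ = 2.995.
I = (5.231×10^-2)(1 − e^(−2.995)) = 4.970×10^-2 A.

I ≈ 49.7 mA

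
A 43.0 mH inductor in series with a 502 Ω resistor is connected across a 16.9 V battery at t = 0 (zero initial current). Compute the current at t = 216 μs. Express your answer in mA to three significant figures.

I ≈ 31.0 mA

τ = L/R = 4.300×10^-2/502 = 8.566×10^-5 s; final current I_∞ = ε/R = 16.9/502 = 3.367×10^-2 A.
I(t) = I_∞(1 − e^(−t/τ)) with t/τ = 2.522.
I = (3.367×10^-2)(1 − e^(−2.522)) = 3.096×10^-2 A.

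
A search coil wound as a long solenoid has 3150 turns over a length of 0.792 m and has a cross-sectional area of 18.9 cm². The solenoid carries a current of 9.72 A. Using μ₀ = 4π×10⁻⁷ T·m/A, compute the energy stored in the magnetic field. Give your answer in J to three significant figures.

A = 18.9 cm² = 1.890×10^-3 m².
L = μ₀N²A/ℓ = (4π×10⁻⁷)(3150)²(1.890×10^-3)/(0.792) = 2.976×10^-2 H.
U = ½LI² = ½(2.976×10^-2)(9.72)² = 1.406 J.

U ≈ 1.41 J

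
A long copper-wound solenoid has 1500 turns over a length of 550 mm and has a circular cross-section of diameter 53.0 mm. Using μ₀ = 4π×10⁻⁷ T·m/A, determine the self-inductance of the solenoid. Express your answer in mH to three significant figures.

A = π(d/2)² = π(2.650×10^-2 m)² = 2.206×10^-3 m².
For a long solenoid, L = μ₀N²A/ℓ.
L = (4π×10⁻⁷)(1500)²(2.206×10^-3)/(0.55 m) = 1.134×10^-2 H.

L ≈ 11.3 mH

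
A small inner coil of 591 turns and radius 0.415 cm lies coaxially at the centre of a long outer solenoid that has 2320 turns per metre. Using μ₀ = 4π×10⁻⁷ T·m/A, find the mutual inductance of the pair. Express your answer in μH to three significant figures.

The outer solenoid produces a uniform field B₁ = μ₀n₁I₁ across the inner coil,
so the flux linkage is N₂Φ = N₂B₁A₂ = μ₀n₁N₂A₂·I₁, giving M = μ₀n₁N₂A₂.
A₂ = πr² = π(4.150×10^-3 m)² = 5.411×10^-5 m².
M = (4π×10⁻⁷)(2320)(591)(5.411×10^-5) = 9.322×10^-5 H.

M ≈ 93.2 μH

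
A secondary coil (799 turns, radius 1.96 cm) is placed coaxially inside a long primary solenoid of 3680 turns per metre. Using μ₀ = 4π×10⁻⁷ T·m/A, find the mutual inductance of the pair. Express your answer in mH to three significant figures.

The outer solenoid produces a uniform field B₁ = μ₀n₁I₁ across the inner coil,
so the flux linkage is N₂Φ = N₂B₁A₂ = μ₀n₁N₂A₂·I₁, giving M = μ₀n₁N₂A₂.
A₂ = πr² = π(1.960×10^-2 m)² = 1.207×10^-3 m².
M = (4π×10⁻⁷)(3680)(799)(1.207×10^-3) = 4.459×10^-3 H.

M ≈ 4.46 mH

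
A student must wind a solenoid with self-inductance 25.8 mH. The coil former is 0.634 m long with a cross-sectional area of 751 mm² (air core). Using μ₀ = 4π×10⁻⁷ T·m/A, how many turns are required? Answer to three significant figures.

A = 751 mm² = 7.510×10^-4 m².
From L = μ₀N²A/ℓ, N = √(Lℓ / (μ₀A)).
N = √[(2.580×10^-2)(0.634) / ((4π×10⁻⁷)×7.510×10^-4)] = √(1.733×10^7) ≈ 4163.2.

N ≈ 4160 turns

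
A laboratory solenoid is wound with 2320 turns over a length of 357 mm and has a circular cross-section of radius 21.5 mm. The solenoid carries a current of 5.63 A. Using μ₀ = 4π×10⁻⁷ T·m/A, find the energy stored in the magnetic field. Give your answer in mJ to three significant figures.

U ≈ 436 mJ

A = πr² = π(2.150×10^-2 m)² = 1.452×10^-3 m².
L = μ₀N²A/ℓ = (4π×10⁻⁷)(2320)²(1.452×10^-3)/(0.357) = 2.751×10^-2 H.
U = ½LI² = ½(2.751×10^-2)(5.63)² = 0.436 J.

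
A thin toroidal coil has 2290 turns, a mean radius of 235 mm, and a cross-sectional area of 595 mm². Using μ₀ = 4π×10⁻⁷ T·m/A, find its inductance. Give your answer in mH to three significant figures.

For a thin toroid, L = μ₀N²A/(2πR).
L = (4π×10⁻⁷)(2290)²(5.950×10^-4) / (2π×0.235 m) = 2.656×10^-3 H.

L ≈ 2.66 mH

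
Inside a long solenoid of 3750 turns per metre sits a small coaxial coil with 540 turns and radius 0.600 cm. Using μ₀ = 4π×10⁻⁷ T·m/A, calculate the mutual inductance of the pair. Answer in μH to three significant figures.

M ≈ 288 μH

The outer solenoid produces a uniform field B₁ = μ₀n₁I₁ across the inner coil,
so the flux linkage is N₂Φ = N₂B₁A₂ = μ₀n₁N₂A₂·I₁, giving M = μ₀n₁N₂A₂.
A₂ = πr² = π(6.000×10^-3 m)² = 1.131×10^-4 m².
M = (4π×10⁻⁷)(3750)(540)(1.131×10^-4) = 2.878×10^-4 H.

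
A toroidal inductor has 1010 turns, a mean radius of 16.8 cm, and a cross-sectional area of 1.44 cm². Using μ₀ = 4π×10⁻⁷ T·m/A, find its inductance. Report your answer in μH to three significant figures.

L ≈ 175 μH

For a thin toroid, L = μ₀N²A/(2πR).
L = (4π×10⁻⁷)(1010)²(1.440×10^-4) / (2π×0.168 m) = 1.749×10^-4 H.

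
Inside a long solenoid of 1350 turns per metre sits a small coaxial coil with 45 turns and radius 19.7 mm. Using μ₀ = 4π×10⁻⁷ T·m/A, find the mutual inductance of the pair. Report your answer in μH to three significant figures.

M ≈ 93.1 μH

The outer solenoid produces a uniform field B₁ = μ₀n₁I₁ across the inner coil,
so the flux linkage is N₂Φ = N₂B₁A₂ = μ₀n₁N₂A₂·I₁, giving M = μ₀n₁N₂A₂.
A₂ = πr² = π(1.970×10^-2 m)² = 1.219×10^-3 m².
M = (4π×10⁻⁷)(1350)(45)(1.219×10^-3) = 9.308×10^-5 H.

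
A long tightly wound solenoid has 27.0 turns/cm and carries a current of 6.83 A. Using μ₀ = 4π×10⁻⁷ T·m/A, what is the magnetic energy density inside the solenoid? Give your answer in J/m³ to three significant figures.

B = μ₀nI = (4π×10⁻⁷)(2.700×10^3)(6.83) = 2.317×10^-2 T.
u = B²/(2μ₀) = (2.317×10^-2)²/(2×4π×10⁻⁷) = 213.7 J/m³.

u ≈ 214 J/m³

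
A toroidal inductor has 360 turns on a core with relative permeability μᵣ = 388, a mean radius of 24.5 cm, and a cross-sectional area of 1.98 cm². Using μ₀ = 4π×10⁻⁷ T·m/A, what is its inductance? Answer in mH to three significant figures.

L ≈ 8.13 mH

For a thin toroid, L = μ₀μᵣN²A/(2πR).
L = (4π×10⁻⁷)(388)(360)²(1.980×10^-4) / (2π×0.245 m) = 8.128×10^-3 H.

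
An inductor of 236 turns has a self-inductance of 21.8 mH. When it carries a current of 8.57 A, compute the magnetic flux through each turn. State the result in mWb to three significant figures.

From L = NΦ_B/I, the flux per turn is Φ_B = LI/N.
Φ_B = (2.180×10^-2 H)(8.57 A)/236 = 7.916×10^-4 Wb.

Φ_B ≈ 0.792 mWb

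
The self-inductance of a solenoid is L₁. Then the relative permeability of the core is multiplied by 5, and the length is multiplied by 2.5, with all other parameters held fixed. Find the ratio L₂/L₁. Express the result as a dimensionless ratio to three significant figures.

L₂/L₁ = 2.00

For a solenoid, L ∝ μᵣN²A/ℓ.
L₂/L₁ = (5) × (2.5)^-1 = 2.00.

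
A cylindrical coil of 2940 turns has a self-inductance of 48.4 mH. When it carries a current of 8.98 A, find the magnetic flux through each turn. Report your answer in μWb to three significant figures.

From L = NΦ_B/I, the flux per turn is Φ_B = LI/N.
Φ_B = (4.840×10^-2 H)(8.98 A)/2940 = 1.478×10^-4 Wb.

Φ_B ≈ 148 μWb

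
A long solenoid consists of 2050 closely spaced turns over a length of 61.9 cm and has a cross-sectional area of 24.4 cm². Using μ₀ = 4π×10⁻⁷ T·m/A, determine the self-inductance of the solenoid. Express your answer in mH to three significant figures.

A = 24.4 cm² = 2.440×10^-3 m².
For a long solenoid, L = μ₀N²A/ℓ.
L = (4π×10⁻⁷)(2050)²(2.440×10^-3)/(0.619 m) = 2.082×10^-2 H.

L ≈ 20.8 mH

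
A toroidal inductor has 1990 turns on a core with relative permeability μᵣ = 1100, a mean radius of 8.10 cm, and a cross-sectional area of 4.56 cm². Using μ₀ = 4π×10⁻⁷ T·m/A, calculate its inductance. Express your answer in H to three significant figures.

For a thin toroid, L = μ₀μᵣN²A/(2πR).
L = (4π×10⁻⁷)(1100)(1990)²(4.560×10^-4) / (2π×8.100×10^-2 m) = 4.9047 H.

L ≈ 4.90 H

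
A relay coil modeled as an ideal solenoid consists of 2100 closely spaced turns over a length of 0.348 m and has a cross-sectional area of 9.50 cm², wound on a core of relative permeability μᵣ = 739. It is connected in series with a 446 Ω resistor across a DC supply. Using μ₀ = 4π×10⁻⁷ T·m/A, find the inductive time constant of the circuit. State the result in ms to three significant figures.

A = 9.50 cm² = 9.500×10^-4 m².
L = μ₀μᵣN²A/ℓ = (4π×10⁻⁷)(739)(2100)²(9.500×10^-4)/(0.348) = 11.18 H.
τ = L/R = (11.18)/(446) = 2.507×10^-2 s.

τ ≈ 25.1 ms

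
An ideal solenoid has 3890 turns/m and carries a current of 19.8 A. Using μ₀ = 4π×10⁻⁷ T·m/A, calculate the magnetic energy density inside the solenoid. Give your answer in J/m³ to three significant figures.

u ≈ 3730 J/m³

B = μ₀nI = (4π×10⁻⁷)(3.890×10^3)(19.8) = 9.679×10^-2 T.
u = B²/(2μ₀) = (9.679×10^-2)²/(2×4π×10⁻⁷) = 3.727×10^3 J/m³.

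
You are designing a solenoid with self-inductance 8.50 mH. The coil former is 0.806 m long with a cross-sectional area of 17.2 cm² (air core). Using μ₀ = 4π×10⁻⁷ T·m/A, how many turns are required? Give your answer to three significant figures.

N ≈ 1780 turns

A = 17.2 cm² = 1.720×10^-3 m².
From L = μ₀N²A/ℓ, N = √(Lℓ / (μ₀A)).
N = √[(8.500×10^-3)(0.806) / ((4π×10⁻⁷)×1.720×10^-3)] = √(3.170×10^6) ≈ 1780.4.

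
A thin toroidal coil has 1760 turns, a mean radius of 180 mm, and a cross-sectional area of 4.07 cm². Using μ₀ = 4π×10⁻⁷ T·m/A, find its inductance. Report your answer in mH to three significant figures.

For a thin toroid, L = μ₀N²A/(2πR).
L = (4π×10⁻⁷)(1760)²(4.070×10^-4) / (2π×0.18 m) = 1.401×10^-3 H.

L ≈ 1.40 mH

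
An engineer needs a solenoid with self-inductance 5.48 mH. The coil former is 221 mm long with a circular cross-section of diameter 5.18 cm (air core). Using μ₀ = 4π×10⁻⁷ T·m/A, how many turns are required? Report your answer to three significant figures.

N ≈ 676 turns

A = π(d/2)² = π(2.590×10^-2 m)² = 2.107×10^-3 m².
From L = μ₀N²A/ℓ, N = √(Lℓ / (μ₀A)).
N = √[(5.480×10^-3)(0.221) / ((4π×10⁻⁷)×2.107×10^-3)] = √(4.573×10^5) ≈ 676.2.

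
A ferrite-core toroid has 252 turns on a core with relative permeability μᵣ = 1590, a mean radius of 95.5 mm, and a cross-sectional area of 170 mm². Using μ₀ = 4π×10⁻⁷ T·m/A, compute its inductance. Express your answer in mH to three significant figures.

L ≈ 35.9 mH

For a thin toroid, L = μ₀μᵣN²A/(2πR).
L = (4π×10⁻⁷)(1590)(252)²(1.700×10^-4) / (2π×9.550×10^-2 m) = 3.5948×10^-2 H.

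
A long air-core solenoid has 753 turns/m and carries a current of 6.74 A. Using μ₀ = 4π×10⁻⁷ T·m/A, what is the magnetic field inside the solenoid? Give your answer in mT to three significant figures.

Inside a long solenoid, B = μ₀nI.
B = (4π×10⁻⁷)(753 m⁻¹)(6.74 A) = 6.378×10^-3 T.

B ≈ 6.38 mT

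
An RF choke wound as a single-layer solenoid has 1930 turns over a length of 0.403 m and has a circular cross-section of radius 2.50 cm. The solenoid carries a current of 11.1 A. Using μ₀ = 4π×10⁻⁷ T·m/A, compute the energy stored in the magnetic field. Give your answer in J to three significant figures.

U ≈ 1.40 J

A = πr² = π(2.500×10^-2 m)² = 1.963×10^-3 m².
L = μ₀N²A/ℓ = (4π×10⁻⁷)(1930)²(1.963×10^-3)/(0.403) = 2.281×10^-2 H.
U = ½LI² = ½(2.281×10^-2)(11.1)² = 1.40496 J.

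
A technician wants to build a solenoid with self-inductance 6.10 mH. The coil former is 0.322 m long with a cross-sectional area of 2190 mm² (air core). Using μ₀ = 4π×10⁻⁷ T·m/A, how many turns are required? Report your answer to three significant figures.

N ≈ 845 turns

A = 2190 mm² = 2.190×10^-3 m².
From L = μ₀N²A/ℓ, N = √(Lℓ / (μ₀A)).
N = √[(6.100×10^-3)(0.322) / ((4π×10⁻⁷)×2.190×10^-3)] = √(7.137×10^5) ≈ 844.8.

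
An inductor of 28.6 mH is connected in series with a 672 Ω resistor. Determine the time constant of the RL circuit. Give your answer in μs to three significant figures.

τ = L/R = (2.860×10^-2 H)/(672 Ω) = 4.256×10^-5 s.

τ ≈ 42.6 μs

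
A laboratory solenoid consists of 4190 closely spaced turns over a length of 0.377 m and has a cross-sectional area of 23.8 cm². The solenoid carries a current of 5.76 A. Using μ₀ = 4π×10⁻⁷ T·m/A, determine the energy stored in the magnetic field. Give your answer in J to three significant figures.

A = 23.8 cm² = 2.380×10^-3 m².
L = μ₀N²A/ℓ = (4π×10⁻⁷)(4190)²(2.380×10^-3)/(0.377) = 0.1393 H.
U = ½LI² = ½(0.1393)(5.76)² = 2.31 J.

U ≈ 2.31 J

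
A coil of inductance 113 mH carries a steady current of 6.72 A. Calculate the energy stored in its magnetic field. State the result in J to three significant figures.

Stored magnetic energy: U = ½LI².
U = ½(0.113 H)(6.72 A)² = 2.551 J.

U ≈ 2.55 J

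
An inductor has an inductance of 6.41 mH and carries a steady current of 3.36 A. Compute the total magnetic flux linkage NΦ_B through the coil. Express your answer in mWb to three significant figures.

NΦ_B ≈ 21.5 mWb

From L = NΦ_B/I, the flux linkage is NΦ_B = LI.
NΦ_B = (6.410×10^-3 H)(3.36 A) = 2.154×10^-2 Wb.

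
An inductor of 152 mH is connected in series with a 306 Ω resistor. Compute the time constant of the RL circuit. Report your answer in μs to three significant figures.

τ = L/R = (0.152 H)/(306 Ω) = 4.967×10^-4 s.

τ ≈ 497 μs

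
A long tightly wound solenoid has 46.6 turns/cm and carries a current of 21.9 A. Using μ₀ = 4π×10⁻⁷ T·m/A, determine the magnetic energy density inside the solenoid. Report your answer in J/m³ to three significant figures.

u ≈ 6540 J/m³

B = μ₀nI = (4π×10⁻⁷)(4.660×10^3)(21.9) = 0.1282 T.
u = B²/(2μ₀) = (0.1282)²/(2×4π×10⁻⁷) = 6.544×10^3 J/m³.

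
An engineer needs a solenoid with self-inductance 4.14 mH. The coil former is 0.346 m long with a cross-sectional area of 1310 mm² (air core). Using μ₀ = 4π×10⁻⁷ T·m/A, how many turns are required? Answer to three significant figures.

N ≈ 933 turns

A = 1310 mm² = 1.310×10^-3 m².
From L = μ₀N²A/ℓ, N = √(Lℓ / (μ₀A)).
N = √[(4.140×10^-3)(0.346) / ((4π×10⁻⁷)×1.310×10^-3)] = √(8.702×10^5) ≈ 932.8.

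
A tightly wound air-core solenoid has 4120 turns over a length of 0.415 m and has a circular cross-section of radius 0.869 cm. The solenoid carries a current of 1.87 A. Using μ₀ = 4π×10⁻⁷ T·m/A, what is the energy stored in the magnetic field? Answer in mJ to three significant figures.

U ≈ 21.3 mJ

A = πr² = π(8.690×10^-3 m)² = 2.372×10^-4 m².
L = μ₀N²A/ℓ = (4π×10⁻⁷)(4120)²(2.372×10^-4)/(0.415) = 1.219×10^-2 H.
U = ½LI² = ½(1.219×10^-2)(1.87)² = 2.132×10^-2 J.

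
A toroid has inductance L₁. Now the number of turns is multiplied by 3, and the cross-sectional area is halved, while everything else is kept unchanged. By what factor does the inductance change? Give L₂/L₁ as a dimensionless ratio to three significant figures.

L₂/L₁ = 4.50

For a toroid, L ∝ μᵣN²A/R.
L₂/L₁ = (3)^2 × (0.5) = 4.50.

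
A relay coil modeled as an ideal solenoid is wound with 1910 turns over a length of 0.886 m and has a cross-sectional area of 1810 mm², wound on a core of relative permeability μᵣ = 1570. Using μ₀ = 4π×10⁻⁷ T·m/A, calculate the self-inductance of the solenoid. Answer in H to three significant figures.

L ≈ 14.7 H

A = 1810 mm² = 1.810×10^-3 m².
For a long solenoid, L = μ₀μᵣN²A/ℓ.
L = (4π×10⁻⁷)(1570)(1910)²(1.810×10^-3)/(0.886 m) = 14.7 H.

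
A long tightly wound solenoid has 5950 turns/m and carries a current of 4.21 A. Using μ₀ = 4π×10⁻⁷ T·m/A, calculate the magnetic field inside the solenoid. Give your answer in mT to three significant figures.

B ≈ 31.5 mT

Inside a long solenoid, B = μ₀nI.
B = (4π×10⁻⁷)(5.950×10^3 m⁻¹)(4.21 A) = 3.148×10^-2 T.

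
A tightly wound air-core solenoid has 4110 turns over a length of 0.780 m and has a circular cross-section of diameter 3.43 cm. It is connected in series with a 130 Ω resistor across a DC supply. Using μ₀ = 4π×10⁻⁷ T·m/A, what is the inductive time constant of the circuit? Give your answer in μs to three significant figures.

τ ≈ 193 μs

A = π(d/2)² = π(1.715×10^-2 m)² = 9.240×10^-4 m².
L = μ₀N²A/ℓ = (4π×10⁻⁷)(4110)²(9.240×10^-4)/(0.78) = 2.5146×10^-2 H.
τ = L/R = (2.5146×10^-2)/(130) = 1.934×10^-4 s.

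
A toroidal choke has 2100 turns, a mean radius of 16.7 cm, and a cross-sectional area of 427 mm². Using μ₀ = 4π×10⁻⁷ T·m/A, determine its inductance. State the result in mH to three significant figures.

L ≈ 2.26 mH

For a thin toroid, L = μ₀N²A/(2πR).
L = (4π×10⁻⁷)(2100)²(4.270×10^-4) / (2π×0.167 m) = 2.255×10^-3 H.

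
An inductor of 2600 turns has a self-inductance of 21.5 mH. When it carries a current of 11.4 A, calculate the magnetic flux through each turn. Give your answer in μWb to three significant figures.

Φ_B ≈ 94.3 μWb

From L = NΦ_B/I, the flux per turn is Φ_B = LI/N.
Φ_B = (2.150×10^-2 H)(11.4 A)/2600 = 9.427×10^-5 Wb.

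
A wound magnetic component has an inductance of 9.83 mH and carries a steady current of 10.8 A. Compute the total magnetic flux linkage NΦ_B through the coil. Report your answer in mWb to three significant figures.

NΦ_B ≈ 106 mWb

From L = NΦ_B/I, the flux linkage is NΦ_B = LI.
NΦ_B = (9.830×10^-3 H)(10.8 A) = 0.1062 Wb.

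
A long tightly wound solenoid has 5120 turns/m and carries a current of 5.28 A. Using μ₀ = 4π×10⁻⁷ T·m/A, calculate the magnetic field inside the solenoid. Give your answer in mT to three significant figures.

B ≈ 34.0 mT

Inside a long solenoid, B = μ₀nI.
B = (4π×10⁻⁷)(5.120×10^3 m⁻¹)(5.28 A) = 3.397×10^-2 T.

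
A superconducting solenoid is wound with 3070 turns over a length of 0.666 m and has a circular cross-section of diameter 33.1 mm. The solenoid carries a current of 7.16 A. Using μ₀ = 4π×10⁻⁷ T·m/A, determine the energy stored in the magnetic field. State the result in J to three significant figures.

U ≈ 0.392 J

A = π(d/2)² = π(1.655×10^-2 m)² = 8.6049×10^-4 m².
L = μ₀N²A/ℓ = (4π×10⁻⁷)(3070)²(8.6049×10^-4)/(0.666) = 1.530×10^-2 H.
U = ½LI² = ½(1.530×10^-2)(7.16)² = 0.3922 J.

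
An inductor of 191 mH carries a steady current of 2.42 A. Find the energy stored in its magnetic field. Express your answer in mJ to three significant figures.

U ≈ 559 mJ

Stored magnetic energy: U = ½LI².
U = ½(0.191 H)(2.42 A)² = 0.5593 J.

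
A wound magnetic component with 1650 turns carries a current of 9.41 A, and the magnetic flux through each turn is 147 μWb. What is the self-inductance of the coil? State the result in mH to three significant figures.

L ≈ 25.8 mH

Self-inductance is defined by L = NΦ_B/I (flux linkage over current).
L = (1650)(1.470×10^-4 Wb)/(9.41 A) = 2.578×10^-2 H.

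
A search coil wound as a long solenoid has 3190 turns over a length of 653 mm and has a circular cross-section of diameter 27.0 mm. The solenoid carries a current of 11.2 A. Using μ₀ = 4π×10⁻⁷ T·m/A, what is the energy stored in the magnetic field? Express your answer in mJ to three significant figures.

U ≈ 703 mJ

A = π(d/2)² = π(1.350×10^-2 m)² = 5.726×10^-4 m².
L = μ₀N²A/ℓ = (4π×10⁻⁷)(3190)²(5.726×10^-4)/(0.653) = 1.121×10^-2 H.
U = ½LI² = ½(1.121×10^-2)(11.2)² = 0.7032 J.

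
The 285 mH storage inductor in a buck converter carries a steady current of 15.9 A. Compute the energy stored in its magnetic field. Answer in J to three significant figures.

U ≈ 36.0 J

Stored magnetic energy: U = ½LI².
U = ½(0.285 H)(15.9 A)² = 36.03 J.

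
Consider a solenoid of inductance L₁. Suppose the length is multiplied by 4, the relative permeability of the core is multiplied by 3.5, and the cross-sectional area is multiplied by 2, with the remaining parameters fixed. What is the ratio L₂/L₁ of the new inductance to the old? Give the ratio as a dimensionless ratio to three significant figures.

For a solenoid, L ∝ μᵣN²A/ℓ.
L₂/L₁ = (4)^-1 × (3.5) × (2) = 1.75.

L₂/L₁ = 1.75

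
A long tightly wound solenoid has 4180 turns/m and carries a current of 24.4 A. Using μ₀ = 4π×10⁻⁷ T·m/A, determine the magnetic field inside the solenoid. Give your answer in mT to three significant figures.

Inside a long solenoid, B = μ₀nI.
B = (4π×10⁻⁷)(4.180×10^3 m⁻¹)(24.4 A) = 0.1282 T.

B ≈ 128 mT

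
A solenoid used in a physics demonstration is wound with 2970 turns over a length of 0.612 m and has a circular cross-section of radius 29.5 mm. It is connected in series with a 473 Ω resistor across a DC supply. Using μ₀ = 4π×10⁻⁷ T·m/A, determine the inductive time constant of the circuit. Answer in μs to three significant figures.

A = πr² = π(2.950×10^-2 m)² = 2.734×10^-3 m².
L = μ₀N²A/ℓ = (4π×10⁻⁷)(2970)²(2.734×10^-3)/(0.612) = 4.952×10^-2 H.
τ = L/R = (4.952×10^-2)/(473) = 1.047×10^-4 s.

τ ≈ 105 μs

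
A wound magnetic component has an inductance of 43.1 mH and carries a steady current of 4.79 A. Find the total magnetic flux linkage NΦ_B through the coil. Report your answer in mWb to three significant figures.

NΦ_B ≈ 206 mWb

From L = NΦ_B/I, the flux linkage is NΦ_B = LI.
NΦ_B = (4.310×10^-2 H)(4.79 A) = 0.2064 Wb.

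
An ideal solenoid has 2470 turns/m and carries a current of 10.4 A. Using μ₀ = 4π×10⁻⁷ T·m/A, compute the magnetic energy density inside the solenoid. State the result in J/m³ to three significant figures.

B = μ₀nI = (4π×10⁻⁷)(2.470×10^3)(10.4) = 3.228×10^-2 T.
u = B²/(2μ₀) = (3.228×10^-2)²/(2×4π×10⁻⁷) = 414.6 J/m³.

u ≈ 415 J/m³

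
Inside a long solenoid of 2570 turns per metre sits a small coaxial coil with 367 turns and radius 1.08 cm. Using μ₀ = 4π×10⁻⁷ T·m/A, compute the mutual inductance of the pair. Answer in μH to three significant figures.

M ≈ 434 μH

The outer solenoid produces a uniform field B₁ = μ₀n₁I₁ across the inner coil,
so the flux linkage is N₂Φ = N₂B₁A₂ = μ₀n₁N₂A₂·I₁, giving M = μ₀n₁N₂A₂.
A₂ = πr² = π(1.080×10^-2 m)² = 3.664×10^-4 m².
M = (4π×10⁻⁷)(2570)(367)(3.664×10^-4) = 4.343×10^-4 H.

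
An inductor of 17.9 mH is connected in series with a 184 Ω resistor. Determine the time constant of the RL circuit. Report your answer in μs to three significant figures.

τ = L/R = (1.790×10^-2 H)/(184 Ω) = 9.728×10^-5 s.

τ ≈ 97.3 μs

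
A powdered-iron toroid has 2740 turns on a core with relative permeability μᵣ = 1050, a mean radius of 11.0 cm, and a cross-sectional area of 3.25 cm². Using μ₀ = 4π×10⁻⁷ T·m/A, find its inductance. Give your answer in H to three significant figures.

L ≈ 4.66 H

For a thin toroid, L = μ₀μᵣN²A/(2πR).
L = (4π×10⁻⁷)(1050)(2740)²(3.250×10^-4) / (2π×0.11 m) = 4.658 H.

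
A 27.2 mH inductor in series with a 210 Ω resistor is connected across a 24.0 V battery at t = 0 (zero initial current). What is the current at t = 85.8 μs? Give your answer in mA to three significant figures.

τ = L/R = 2.720×10^-2/210 = 1.295×10^-4 s; final current I_∞ = ε/R = 24.0/210 = 0.1143 A.
I(t) = I_∞(1 − e^(−t/τ)) with t/τ = 0.662.
I = (0.1143)(1 − e^(−0.662)) = 5.536×10^-2 A.

I ≈ 55.4 mA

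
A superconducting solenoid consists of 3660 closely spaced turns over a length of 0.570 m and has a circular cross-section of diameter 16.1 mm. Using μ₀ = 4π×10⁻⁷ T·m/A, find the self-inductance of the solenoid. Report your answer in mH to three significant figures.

L ≈ 6.01 mH

A = π(d/2)² = π(8.050×10^-3 m)² = 2.036×10^-4 m².
For a long solenoid, L = μ₀N²A/ℓ.
L = (4π×10⁻⁷)(3660)²(2.036×10^-4)/(0.57 m) = 6.012×10^-3 H.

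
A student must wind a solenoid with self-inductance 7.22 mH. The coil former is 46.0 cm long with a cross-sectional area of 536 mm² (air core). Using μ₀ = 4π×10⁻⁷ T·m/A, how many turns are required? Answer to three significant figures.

N ≈ 2220 turns

A = 536 mm² = 5.360×10^-4 m².
From L = μ₀N²A/ℓ, N = √(Lℓ / (μ₀A)).
N = √[(7.220×10^-3)(0.46) / ((4π×10⁻⁷)×5.360×10^-4)] = √(4.931×10^6) ≈ 2220.5.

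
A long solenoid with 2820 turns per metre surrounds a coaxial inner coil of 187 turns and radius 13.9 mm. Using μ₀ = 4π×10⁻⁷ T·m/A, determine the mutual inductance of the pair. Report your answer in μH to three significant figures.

M ≈ 402 μH

The outer solenoid produces a uniform field B₁ = μ₀n₁I₁ across the inner coil,
so the flux linkage is N₂Φ = N₂B₁A₂ = μ₀n₁N₂A₂·I₁, giving M = μ₀n₁N₂A₂.
A₂ = πr² = π(1.390×10^-2 m)² = 6.070×10^-4 m².
M = (4π×10⁻⁷)(2820)(187)(6.070×10^-4) = 4.022×10^-4 H.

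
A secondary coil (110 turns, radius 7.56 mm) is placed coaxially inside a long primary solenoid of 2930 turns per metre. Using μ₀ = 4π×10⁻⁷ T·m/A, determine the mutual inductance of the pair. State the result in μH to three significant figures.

M ≈ 72.7 μH

The outer solenoid produces a uniform field B₁ = μ₀n₁I₁ across the inner coil,
so the flux linkage is N₂Φ = N₂B₁A₂ = μ₀n₁N₂A₂·I₁, giving M = μ₀n₁N₂A₂.
A₂ = πr² = π(7.560×10^-3 m)² = 1.796×10^-4 m².
M = (4π×10⁻⁷)(2930)(110)(1.796×10^-4) = 7.272×10^-5 H.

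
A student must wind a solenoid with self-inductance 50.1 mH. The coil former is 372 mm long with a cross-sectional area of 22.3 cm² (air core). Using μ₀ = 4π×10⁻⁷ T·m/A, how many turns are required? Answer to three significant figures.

N ≈ 2580 turns

A = 22.3 cm² = 2.230×10^-3 m².
From L = μ₀N²A/ℓ, N = √(Lℓ / (μ₀A)).
N = √[(5.010×10^-2)(0.372) / ((4π×10⁻⁷)×2.230×10^-3)] = √(6.651×10^6) ≈ 2578.9.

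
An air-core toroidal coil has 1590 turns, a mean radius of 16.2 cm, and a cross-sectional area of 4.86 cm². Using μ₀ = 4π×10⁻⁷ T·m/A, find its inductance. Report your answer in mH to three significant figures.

L ≈ 1.52 mH

For a thin toroid, L = μ₀N²A/(2πR).
L = (4π×10⁻⁷)(1590)²(4.860×10^-4) / (2π×0.162 m) = 1.517×10^-3 H.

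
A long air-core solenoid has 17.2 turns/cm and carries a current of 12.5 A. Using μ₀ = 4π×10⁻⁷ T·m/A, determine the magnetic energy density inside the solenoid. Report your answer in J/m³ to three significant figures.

B = μ₀nI = (4π×10⁻⁷)(1.720×10^3)(12.5) = 2.702×10^-2 T.
u = B²/(2μ₀) = (2.702×10^-2)²/(2×4π×10⁻⁷) = 290.4 J/m³.

u ≈ 290 J/m³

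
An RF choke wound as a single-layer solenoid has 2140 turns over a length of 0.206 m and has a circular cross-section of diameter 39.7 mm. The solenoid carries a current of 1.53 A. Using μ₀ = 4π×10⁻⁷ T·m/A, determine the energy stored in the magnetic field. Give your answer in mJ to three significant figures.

U ≈ 40.5 mJ

A = π(d/2)² = π(1.985×10^-2 m)² = 1.238×10^-3 m².
L = μ₀N²A/ℓ = (4π×10⁻⁷)(2140)²(1.238×10^-3)/(0.206) = 3.458×10^-2 H.
U = ½LI² = ½(3.458×10^-2)(1.53)² = 4.048×10^-2 J.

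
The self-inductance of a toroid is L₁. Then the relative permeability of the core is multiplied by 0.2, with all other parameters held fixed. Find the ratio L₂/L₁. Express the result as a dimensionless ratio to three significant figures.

For a toroid, L ∝ μᵣN²A/R.
L₂/L₁ = (0.2) = 0.200.

L₂/L₁ = 0.200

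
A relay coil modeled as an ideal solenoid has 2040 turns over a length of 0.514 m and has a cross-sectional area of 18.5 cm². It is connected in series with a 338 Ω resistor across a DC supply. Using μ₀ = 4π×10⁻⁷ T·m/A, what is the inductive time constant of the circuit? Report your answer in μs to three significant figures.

A = 18.5 cm² = 1.850×10^-3 m².
L = μ₀N²A/ℓ = (4π×10⁻⁷)(2040)²(1.850×10^-3)/(0.514) = 1.882×10^-2 H.
τ = L/R = (1.882×10^-2)/(338) = 5.569×10^-5 s.

τ ≈ 55.7 μs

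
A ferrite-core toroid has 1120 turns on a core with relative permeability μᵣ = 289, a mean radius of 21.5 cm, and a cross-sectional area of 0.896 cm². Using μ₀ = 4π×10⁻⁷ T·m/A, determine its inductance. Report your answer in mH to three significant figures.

L ≈ 30.2 mH

For a thin toroid, L = μ₀μᵣN²A/(2πR).
L = (4π×10⁻⁷)(289)(1120)²(8.960×10^-5) / (2π×0.215 m) = 3.022×10^-2 H.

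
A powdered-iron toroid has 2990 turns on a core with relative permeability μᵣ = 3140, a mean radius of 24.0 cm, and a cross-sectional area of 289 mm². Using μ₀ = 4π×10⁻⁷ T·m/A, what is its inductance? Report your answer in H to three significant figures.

For a thin toroid, L = μ₀μᵣN²A/(2πR).
L = (4π×10⁻⁷)(3140)(2990)²(2.890×10^-4) / (2π×0.24 m) = 6.761 H.

L ≈ 6.76 H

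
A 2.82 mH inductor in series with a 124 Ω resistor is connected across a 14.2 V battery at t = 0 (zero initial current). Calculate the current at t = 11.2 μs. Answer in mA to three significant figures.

τ = L/R = 2.820×10^-3/124 = 2.274×10^-5 s; final current I_∞ = ε/R = 14.2/124 = 0.1145 A.
I(t) = I_∞(1 − e^(−t/τ)) with t/τ = 0.492.
I = (0.1145)(1 − e^(−0.492)) = 4.453×10^-2 A.

I ≈ 44.5 mA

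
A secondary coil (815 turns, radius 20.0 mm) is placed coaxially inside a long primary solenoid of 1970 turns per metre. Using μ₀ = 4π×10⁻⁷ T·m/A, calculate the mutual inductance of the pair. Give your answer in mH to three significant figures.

M ≈ 2.54 mH

The outer solenoid produces a uniform field B₁ = μ₀n₁I₁ across the inner coil,
so the flux linkage is N₂Φ = N₂B₁A₂ = μ₀n₁N₂A₂·I₁, giving M = μ₀n₁N₂A₂.
A₂ = πr² = π(2.000×10^-2 m)² = 1.257×10^-3 m².
M = (4π×10⁻⁷)(1970)(815)(1.257×10^-3) = 2.535×10^-3 H.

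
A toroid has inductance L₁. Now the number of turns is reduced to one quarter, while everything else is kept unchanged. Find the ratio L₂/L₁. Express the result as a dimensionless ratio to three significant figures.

For a toroid, L ∝ μᵣN²A/R.
L₂/L₁ = (0.25)^2 = 0.0625.

L₂/L₁ = 0.0625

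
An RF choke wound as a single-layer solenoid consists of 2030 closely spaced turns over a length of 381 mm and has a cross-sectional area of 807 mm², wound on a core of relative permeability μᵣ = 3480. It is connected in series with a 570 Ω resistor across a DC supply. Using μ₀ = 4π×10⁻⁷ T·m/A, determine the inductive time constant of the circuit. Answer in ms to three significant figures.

A = 807 mm² = 8.070×10^-4 m².
L = μ₀μᵣN²A/ℓ = (4π×10⁻⁷)(3480)(2030)²(8.070×10^-4)/(0.381) = 38.17 H.
τ = L/R = (38.17)/(570) = 6.697×10^-2 s.

τ ≈ 67.0 ms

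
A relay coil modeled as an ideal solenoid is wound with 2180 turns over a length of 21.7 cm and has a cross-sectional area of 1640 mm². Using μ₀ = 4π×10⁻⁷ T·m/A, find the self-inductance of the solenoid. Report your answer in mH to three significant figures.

L ≈ 45.1 mH

A = 1640 mm² = 1.640×10^-3 m².
For a long solenoid, L = μ₀N²A/ℓ.
L = (4π×10⁻⁷)(2180)²(1.640×10^-3)/(0.217 m) = 4.513×10^-2 H.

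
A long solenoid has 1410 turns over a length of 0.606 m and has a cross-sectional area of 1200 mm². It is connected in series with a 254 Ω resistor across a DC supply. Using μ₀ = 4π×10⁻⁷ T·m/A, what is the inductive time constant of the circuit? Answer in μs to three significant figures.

A = 1200 mm² = 1.200×10^-3 m².
L = μ₀N²A/ℓ = (4π×10⁻⁷)(1410)²(1.200×10^-3)/(0.606) = 4.947×10^-3 H.
τ = L/R = (4.947×10^-3)/(254) = 1.948×10^-5 s.

τ ≈ 19.5 μs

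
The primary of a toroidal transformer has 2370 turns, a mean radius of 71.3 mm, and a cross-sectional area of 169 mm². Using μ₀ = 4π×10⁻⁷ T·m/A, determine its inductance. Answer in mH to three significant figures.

For a thin toroid, L = μ₀N²A/(2πR).
L = (4π×10⁻⁷)(2370)²(1.690×10^-4) / (2π×7.130×10^-2 m) = 2.663×10^-3 H.

L ≈ 2.66 mH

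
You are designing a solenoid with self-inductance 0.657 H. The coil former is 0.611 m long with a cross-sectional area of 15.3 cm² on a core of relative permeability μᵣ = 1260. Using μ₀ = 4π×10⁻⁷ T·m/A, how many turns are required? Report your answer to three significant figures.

A = 15.3 cm² = 1.530×10^-3 m².
From L = μ₀μᵣN²A/ℓ, N = √(Lℓ / (μ₀μᵣA)).
N = √[(0.657)(0.611) / ((4π×10⁻⁷)(1260)×1.530×10^-3)] = √(1.657×10^5) ≈ 407.1.

N ≈ 407 turns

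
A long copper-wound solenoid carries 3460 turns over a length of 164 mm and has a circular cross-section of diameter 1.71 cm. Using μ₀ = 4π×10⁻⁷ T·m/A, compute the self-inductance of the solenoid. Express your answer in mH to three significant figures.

L ≈ 21.1 mH

A = π(d/2)² = π(8.550×10^-3 m)² = 2.297×10^-4 m².
For a long solenoid, L = μ₀N²A/ℓ.
L = (4π×10⁻⁷)(3460)²(2.297×10^-4)/(0.164 m) = 2.107×10^-2 H.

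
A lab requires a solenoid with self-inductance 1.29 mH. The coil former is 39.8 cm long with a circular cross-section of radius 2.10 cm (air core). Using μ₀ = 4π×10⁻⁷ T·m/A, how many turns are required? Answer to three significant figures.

A = πr² = π(2.100×10^-2 m)² = 1.385×10^-3 m².
From L = μ₀N²A/ℓ, N = √(Lℓ / (μ₀A)).
N = √[(1.290×10^-3)(0.398) / ((4π×10⁻⁷)×1.385×10^-3)] = √(2.949×10^5) ≈ 543.0.

N ≈ 543 turns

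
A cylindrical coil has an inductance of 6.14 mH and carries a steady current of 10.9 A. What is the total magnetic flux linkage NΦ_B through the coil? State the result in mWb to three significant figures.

From L = NΦ_B/I, the flux linkage is NΦ_B = LI.
NΦ_B = (6.140×10^-3 H)(10.9 A) = 6.693×10^-2 Wb.

NΦ_B ≈ 66.9 mWb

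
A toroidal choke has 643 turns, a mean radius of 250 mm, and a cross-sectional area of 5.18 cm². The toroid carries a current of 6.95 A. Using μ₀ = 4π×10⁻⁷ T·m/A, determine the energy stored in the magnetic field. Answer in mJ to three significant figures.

L = μ₀N²A/(2πR) = (4π×10⁻⁷)(643)²(5.180×10^-4)/(2π×0.25) = 1.713×10^-4 H.
U = ½LI² = ½(1.713×10^-4)(6.95)² = 4.138×10^-3 J.

U ≈ 4.14 mJ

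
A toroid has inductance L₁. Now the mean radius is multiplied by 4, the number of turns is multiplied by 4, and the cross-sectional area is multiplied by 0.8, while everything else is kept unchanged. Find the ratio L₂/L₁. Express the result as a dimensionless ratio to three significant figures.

L₂/L₁ = 3.20

For a toroid, L ∝ μᵣN²A/R.
L₂/L₁ = (4)^-1 × (4)^2 × (0.8) = 3.20.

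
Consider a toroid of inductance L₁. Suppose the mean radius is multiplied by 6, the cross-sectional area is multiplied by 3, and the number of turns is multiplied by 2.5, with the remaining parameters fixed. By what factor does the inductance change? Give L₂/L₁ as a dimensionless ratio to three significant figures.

L₂/L₁ = 3.13

For a toroid, L ∝ μᵣN²A/R.
L₂/L₁ = (6)^-1 × (3) × (2.5)^2 = 3.13.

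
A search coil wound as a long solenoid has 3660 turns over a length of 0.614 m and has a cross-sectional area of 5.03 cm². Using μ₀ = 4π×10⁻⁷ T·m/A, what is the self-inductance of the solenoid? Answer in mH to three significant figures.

A = 5.03 cm² = 5.030×10^-4 m².
For a long solenoid, L = μ₀N²A/ℓ.
L = (4π×10⁻⁷)(3660)²(5.030×10^-4)/(0.614 m) = 1.379×10^-2 H.

L ≈ 13.8 mH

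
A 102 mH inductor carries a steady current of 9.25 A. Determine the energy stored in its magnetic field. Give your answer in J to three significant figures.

Stored magnetic energy: U = ½LI².
U = ½(0.102 H)(9.25 A)² = 4.364 J.

U ≈ 4.36 J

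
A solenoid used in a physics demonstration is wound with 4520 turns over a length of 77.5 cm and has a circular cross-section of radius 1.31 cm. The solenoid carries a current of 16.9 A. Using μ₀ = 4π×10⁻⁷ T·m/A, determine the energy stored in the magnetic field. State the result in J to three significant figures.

U ≈ 2.55 J

A = πr² = π(1.310×10^-2 m)² = 5.391×10^-4 m².
L = μ₀N²A/ℓ = (4π×10⁻⁷)(4520)²(5.391×10^-4)/(0.775) = 1.786×10^-2 H.
U = ½LI² = ½(1.786×10^-2)(16.9)² = 2.55 J.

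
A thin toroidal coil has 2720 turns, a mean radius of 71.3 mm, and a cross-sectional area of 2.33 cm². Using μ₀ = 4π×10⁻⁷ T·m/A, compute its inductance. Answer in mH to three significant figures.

For a thin toroid, L = μ₀N²A/(2πR).
L = (4π×10⁻⁷)(2720)²(2.330×10^-4) / (2π×7.130×10^-2 m) = 4.835×10^-3 H.

L ≈ 4.84 mH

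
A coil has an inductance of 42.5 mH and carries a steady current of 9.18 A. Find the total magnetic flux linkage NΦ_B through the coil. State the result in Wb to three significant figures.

NΦ_B ≈ 0.390 Wb

From L = NΦ_B/I, the flux linkage is NΦ_B = LI.
NΦ_B = (4.250×10^-2 H)(9.18 A) = 0.3901 Wb.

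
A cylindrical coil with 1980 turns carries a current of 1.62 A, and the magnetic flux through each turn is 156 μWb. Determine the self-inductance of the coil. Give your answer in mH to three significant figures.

Self-inductance is defined by L = NΦ_B/I (flux linkage over current).
L = (1980)(1.560×10^-4 Wb)/(1.62 A) = 0.1907 H.

L ≈ 191 mH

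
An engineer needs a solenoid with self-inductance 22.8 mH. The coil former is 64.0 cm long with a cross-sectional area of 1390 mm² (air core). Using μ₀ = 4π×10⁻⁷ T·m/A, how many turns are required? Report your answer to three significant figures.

N ≈ 2890 turns

A = 1390 mm² = 1.390×10^-3 m².
From L = μ₀N²A/ℓ, N = √(Lℓ / (μ₀A)).
N = √[(2.280×10^-2)(0.64) / ((4π×10⁻⁷)×1.390×10^-3)] = √(8.354×10^6) ≈ 2890.3.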